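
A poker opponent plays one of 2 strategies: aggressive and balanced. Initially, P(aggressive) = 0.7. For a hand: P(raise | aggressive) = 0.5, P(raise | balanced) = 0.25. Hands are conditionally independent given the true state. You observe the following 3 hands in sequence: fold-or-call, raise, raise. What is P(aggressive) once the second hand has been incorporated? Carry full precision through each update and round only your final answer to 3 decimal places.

After 'fold-or-call': P(aggressive) = 0.5·0.7000 / (0.5·0.7000 + 0.75·0.3000) ≈ 0.6087
After 'raise': P(aggressive) = 0.5·0.6087 / (0.5·0.6087 + 0.25·0.3913) ≈ 0.7568

0.757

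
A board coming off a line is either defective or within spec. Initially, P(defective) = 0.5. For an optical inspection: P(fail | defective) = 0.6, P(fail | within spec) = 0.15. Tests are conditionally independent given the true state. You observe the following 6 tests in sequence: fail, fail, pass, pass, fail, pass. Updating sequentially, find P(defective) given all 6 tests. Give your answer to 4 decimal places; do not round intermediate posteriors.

0.8696

After 'fail': P(defective) = 0.6·0.5000 / (0.6·0.5000 + 0.15·0.5000) ≈ 0.8000
After 'fail': P(defective) = 0.6·0.8000 / (0.6·0.8000 + 0.15·0.2000) ≈ 0.9412
After 'pass': P(defective) = 0.4·0.9412 / (0.4·0.9412 + 0.85·0.0588) ≈ 0.8828
After 'pass': P(defective) = 0.4·0.8828 / (0.4·0.8828 + 0.85·0.1172) ≈ 0.7799
After 'fail': P(defective) = 0.6·0.7799 / (0.6·0.7799 + 0.15·0.2201) ≈ 0.9341
After 'pass': P(defective) = 0.4·0.9341 / (0.4·0.9341 + 0.85·0.0659) ≈ 0.8696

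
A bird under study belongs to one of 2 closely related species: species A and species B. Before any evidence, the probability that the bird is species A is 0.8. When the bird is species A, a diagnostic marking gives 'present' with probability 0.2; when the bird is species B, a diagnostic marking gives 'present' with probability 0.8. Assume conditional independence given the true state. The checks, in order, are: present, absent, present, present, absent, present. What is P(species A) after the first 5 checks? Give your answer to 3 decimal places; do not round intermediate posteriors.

Each posterior becomes the prior for the next update.
After 'present': P(species A) = 0.2·0.8000 / (0.2·0.8000 + 0.8·0.2000) ≈ 0.5000
After 'absent': P(species A) = 0.8·0.5000 / (0.8·0.5000 + 0.2·0.5000) ≈ 0.8000
After 'present': P(species A) = 0.2·0.8000 / (0.2·0.8000 + 0.8·0.2000) ≈ 0.5000
After 'present': P(species A) = 0.2·0.5000 / (0.2·0.5000 + 0.8·0.5000) ≈ 0.2000
After 'absent': P(species A) = 0.8·0.2000 / (0.8·0.2000 + 0.2·0.8000) ≈ 0.5000

0.500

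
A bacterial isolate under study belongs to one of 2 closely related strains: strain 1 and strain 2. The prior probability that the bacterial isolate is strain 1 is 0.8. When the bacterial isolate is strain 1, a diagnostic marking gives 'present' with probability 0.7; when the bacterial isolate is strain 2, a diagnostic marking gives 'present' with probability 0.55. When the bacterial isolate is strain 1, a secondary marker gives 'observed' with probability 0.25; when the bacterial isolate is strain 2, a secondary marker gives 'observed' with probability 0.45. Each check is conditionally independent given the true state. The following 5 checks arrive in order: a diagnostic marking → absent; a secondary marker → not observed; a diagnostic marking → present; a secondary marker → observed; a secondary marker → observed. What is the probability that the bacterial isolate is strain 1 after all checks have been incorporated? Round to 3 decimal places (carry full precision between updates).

After a diagnostic marking='absent': P(strain 1) = 0.3·0.8000 / (0.3·0.8000 + 0.45·0.2000) ≈ 0.7273
After a secondary marker='not observed': P(strain 1) = 0.75·0.7273 / (0.75·0.7273 + 0.55·0.2727) ≈ 0.7843
After a diagnostic marking='present': P(strain 1) = 0.7·0.7843 / (0.7·0.7843 + 0.55·0.2157) ≈ 0.8223
After a secondary marker='observed': P(strain 1) = 0.25·0.8223 / (0.25·0.8223 + 0.45·0.1777) ≈ 0.7200
After a secondary marker='observed': P(strain 1) = 0.25·0.7200 / (0.25·0.7200 + 0.45·0.2800) ≈ 0.5882

0.588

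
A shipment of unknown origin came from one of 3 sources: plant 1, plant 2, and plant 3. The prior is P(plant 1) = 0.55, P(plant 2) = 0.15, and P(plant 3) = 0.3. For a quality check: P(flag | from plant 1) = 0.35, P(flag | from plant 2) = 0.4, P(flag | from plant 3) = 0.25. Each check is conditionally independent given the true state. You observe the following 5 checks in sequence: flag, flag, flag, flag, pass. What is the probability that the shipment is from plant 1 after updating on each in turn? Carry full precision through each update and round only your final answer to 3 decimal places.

0.628

Each posterior becomes the prior for the next update.
After 'flag': normaliser = 0.35·0.5500 + 0.4·0.1500 + 0.25·0.3000; P(plant 1) ≈ 0.5878, P(plant 2) ≈ 0.1832, P(plant 3) ≈ 0.2290
After 'flag': normaliser = 0.35·0.5878 + 0.4·0.1832 + 0.25·0.2290; P(plant 1) ≈ 0.6118, P(plant 2) ≈ 0.2179, P(plant 3) ≈ 0.1703
After 'flag': normaliser = 0.35·0.6118 + 0.4·0.2179 + 0.25·0.1703; P(plant 1) ≈ 0.6227, P(plant 2) ≈ 0.2535, P(plant 3) ≈ 0.1238
After 'flag': normaliser = 0.35·0.6227 + 0.4·0.2535 + 0.25·0.1238; P(plant 1) ≈ 0.6222, P(plant 2) ≈ 0.2895, P(plant 3) ≈ 0.0883
After 'pass': normaliser = 0.65·0.6222 + 0.6·0.2895 + 0.75·0.0883; P(plant 1) ≈ 0.6276, P(plant 2) ≈ 0.2695, P(plant 3) ≈ 0.1028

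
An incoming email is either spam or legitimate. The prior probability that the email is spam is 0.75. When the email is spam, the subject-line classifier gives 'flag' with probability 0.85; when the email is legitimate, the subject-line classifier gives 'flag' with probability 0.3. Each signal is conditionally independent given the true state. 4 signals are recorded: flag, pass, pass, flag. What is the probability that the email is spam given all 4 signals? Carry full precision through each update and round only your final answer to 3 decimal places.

0.525

After 'flag': P(spam) = 0.85·0.7500 / (0.85·0.7500 + 0.3·0.2500) ≈ 0.8947
After 'pass': P(spam) = 0.15·0.8947 / (0.15·0.8947 + 0.7·0.1053) ≈ 0.6456
After 'pass': P(spam) = 0.15·0.6456 / (0.15·0.6456 + 0.7·0.3544) ≈ 0.2807
After 'flag': P(spam) = 0.85·0.2807 / (0.85·0.2807 + 0.3·0.7193) ≈ 0.5251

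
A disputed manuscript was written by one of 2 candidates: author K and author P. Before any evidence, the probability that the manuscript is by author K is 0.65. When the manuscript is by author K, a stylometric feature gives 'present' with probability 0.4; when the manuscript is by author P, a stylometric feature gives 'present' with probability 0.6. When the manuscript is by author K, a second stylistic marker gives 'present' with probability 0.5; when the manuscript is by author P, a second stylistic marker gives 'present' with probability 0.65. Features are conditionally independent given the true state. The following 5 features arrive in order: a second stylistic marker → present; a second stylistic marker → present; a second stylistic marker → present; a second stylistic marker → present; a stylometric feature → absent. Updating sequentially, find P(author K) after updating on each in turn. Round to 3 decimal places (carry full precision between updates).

After a second stylistic marker='present': P(author K) = 0.5·0.6500 / (0.5·0.6500 + 0.65·0.3500) ≈ 0.5882
After a second stylistic marker='present': P(author K) = 0.5·0.5882 / (0.5·0.5882 + 0.65·0.4118) ≈ 0.5236
After a second stylistic marker='present': P(author K) = 0.5·0.5236 / (0.5·0.5236 + 0.65·0.4764) ≈ 0.4581
After a second stylistic marker='present': P(author K) = 0.5·0.4581 / (0.5·0.4581 + 0.65·0.5419) ≈ 0.3940
After a stylometric feature='absent': P(author K) = 0.6·0.3940 / (0.6·0.3940 + 0.4·0.6060) ≈ 0.4938

0.494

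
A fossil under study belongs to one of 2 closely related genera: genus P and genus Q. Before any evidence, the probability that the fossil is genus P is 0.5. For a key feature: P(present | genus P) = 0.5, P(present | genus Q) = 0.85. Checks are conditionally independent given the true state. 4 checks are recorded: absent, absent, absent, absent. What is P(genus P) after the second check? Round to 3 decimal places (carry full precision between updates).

0.917

Each posterior becomes the prior for the next update.
After 'absent': P(genus P) = 0.5·0.5000 / (0.5·0.5000 + 0.15·0.5000) ≈ 0.7692
After 'absent': P(genus P) = 0.5·0.7692 / (0.5·0.7692 + 0.15·0.2308) ≈ 0.9174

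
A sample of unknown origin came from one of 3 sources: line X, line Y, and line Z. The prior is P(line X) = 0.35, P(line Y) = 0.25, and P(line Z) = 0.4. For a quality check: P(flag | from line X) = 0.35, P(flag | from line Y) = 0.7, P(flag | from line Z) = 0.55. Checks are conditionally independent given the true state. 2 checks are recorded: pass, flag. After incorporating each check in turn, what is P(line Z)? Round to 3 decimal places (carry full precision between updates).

After 'pass': normaliser = 0.65·0.3500 + 0.3·0.2500 + 0.45·0.4000; P(line X) ≈ 0.4715, P(line Y) ≈ 0.1554, P(line Z) ≈ 0.3731
After 'flag': normaliser = 0.35·0.4715 + 0.7·0.1554 + 0.55·0.3731; P(line X) ≈ 0.3445, P(line Y) ≈ 0.2271, P(line Z) ≈ 0.4283

0.428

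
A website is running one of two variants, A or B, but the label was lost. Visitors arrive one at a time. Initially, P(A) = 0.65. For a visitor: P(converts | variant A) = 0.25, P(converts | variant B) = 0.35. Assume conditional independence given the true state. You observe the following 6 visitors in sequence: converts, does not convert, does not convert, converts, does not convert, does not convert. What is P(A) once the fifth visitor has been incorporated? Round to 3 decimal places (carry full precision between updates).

0.593

After 'converts': P(A) = 0.25·0.6500 / (0.25·0.6500 + 0.35·0.3500) ≈ 0.5702
After 'does not convert': P(A) = 0.75·0.5702 / (0.75·0.5702 + 0.65·0.4298) ≈ 0.6048
After 'does not convert': P(A) = 0.75·0.6048 / (0.75·0.6048 + 0.65·0.3952) ≈ 0.6385
After 'converts': P(A) = 0.25·0.6385 / (0.25·0.6385 + 0.35·0.3615) ≈ 0.5578
After 'does not convert': P(A) = 0.75·0.5578 / (0.75·0.5578 + 0.65·0.4422) ≈ 0.5928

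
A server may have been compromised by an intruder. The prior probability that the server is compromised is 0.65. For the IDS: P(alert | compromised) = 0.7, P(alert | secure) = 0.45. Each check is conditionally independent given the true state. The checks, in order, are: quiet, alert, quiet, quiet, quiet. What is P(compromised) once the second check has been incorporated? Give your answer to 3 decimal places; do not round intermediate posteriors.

0.612

Each posterior becomes the prior for the next update.
After 'quiet': P(compromised) = 0.3·0.6500 / (0.3·0.6500 + 0.55·0.3500) ≈ 0.5032
After 'alert': P(compromised) = 0.7·0.5032 / (0.7·0.5032 + 0.45·0.4968) ≈ 0.6118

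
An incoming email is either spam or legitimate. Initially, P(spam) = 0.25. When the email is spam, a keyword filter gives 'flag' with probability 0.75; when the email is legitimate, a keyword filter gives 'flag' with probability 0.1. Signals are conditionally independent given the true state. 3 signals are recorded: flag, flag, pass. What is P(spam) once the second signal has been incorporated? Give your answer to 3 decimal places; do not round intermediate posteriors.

0.949

After 'flag': P(spam) = 0.75·0.2500 / (0.75·0.2500 + 0.1·0.7500) ≈ 0.7143
After 'flag': P(spam) = 0.75·0.7143 / (0.75·0.7143 + 0.1·0.2857) ≈ 0.9494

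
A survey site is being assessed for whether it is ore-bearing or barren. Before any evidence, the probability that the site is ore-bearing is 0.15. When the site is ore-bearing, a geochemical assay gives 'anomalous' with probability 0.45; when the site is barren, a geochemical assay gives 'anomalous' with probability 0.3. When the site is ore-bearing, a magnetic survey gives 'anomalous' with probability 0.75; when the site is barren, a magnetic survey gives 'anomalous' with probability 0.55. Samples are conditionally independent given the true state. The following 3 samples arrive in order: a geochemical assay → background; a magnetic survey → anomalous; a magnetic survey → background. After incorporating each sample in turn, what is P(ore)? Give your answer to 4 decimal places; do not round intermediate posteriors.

0.0951

After a geochemical assay='background': P(ore) = 0.55·0.1500 / (0.55·0.1500 + 0.7·0.8500) ≈ 0.1218
After a magnetic survey='anomalous': P(ore) = 0.75·0.1218 / (0.75·0.1218 + 0.55·0.8782) ≈ 0.1590
After a magnetic survey='background': P(ore) = 0.25·0.1590 / (0.25·0.1590 + 0.45·0.8410) ≈ 0.0951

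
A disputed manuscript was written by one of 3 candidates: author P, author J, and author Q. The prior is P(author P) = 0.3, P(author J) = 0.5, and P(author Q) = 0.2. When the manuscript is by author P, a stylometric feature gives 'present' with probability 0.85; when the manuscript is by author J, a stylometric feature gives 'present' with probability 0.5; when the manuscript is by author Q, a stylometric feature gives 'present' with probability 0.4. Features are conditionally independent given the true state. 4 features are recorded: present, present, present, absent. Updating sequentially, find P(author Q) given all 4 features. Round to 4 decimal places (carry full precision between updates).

0.1154

After 'present': normaliser = 0.85·0.3000 + 0.5·0.5000 + 0.4·0.2000; P(author P) ≈ 0.4359, P(author J) ≈ 0.4274, P(author Q) ≈ 0.1368
After 'present': normaliser = 0.85·0.4359 + 0.5·0.4274 + 0.4·0.1368; P(author P) ≈ 0.5799, P(author J) ≈ 0.3344, P(author Q) ≈ 0.0856
After 'present': normaliser = 0.85·0.5799 + 0.5·0.3344 + 0.4·0.0856; P(author P) ≈ 0.7099, P(author J) ≈ 0.2408, P(author Q) ≈ 0.0493
After 'absent': normaliser = 0.15·0.7099 + 0.5·0.2408 + 0.6·0.0493; P(author P) ≈ 0.4152, P(author J) ≈ 0.4695, P(author Q) ≈ 0.1154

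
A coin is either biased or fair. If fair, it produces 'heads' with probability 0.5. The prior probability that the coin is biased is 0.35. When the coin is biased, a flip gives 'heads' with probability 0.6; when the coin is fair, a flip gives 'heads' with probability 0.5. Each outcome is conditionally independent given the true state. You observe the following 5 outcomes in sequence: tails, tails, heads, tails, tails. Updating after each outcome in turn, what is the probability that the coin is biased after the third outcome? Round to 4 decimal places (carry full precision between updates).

Each posterior becomes the prior for the next update.
After 'tails': P(biased) = 0.4·0.3500 / (0.4·0.3500 + 0.5·0.6500) ≈ 0.3011
After 'tails': P(biased) = 0.4·0.3011 / (0.4·0.3011 + 0.5·0.6989) ≈ 0.2563
After 'heads': P(biased) = 0.6·0.2563 / (0.6·0.2563 + 0.5·0.7437) ≈ 0.2926

0.2926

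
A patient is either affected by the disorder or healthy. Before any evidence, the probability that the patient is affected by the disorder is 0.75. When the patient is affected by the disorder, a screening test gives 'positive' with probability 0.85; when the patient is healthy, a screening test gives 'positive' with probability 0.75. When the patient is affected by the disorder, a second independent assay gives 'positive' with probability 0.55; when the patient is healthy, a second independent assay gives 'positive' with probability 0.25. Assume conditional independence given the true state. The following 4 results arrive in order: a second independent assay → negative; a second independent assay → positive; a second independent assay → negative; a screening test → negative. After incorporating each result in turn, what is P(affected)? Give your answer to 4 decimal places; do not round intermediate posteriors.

0.5877

After a second independent assay='negative': P(affected) = 0.45·0.7500 / (0.45·0.7500 + 0.75·0.2500) ≈ 0.6429
After a second independent assay='positive': P(affected) = 0.55·0.6429 / (0.55·0.6429 + 0.25·0.3571) ≈ 0.7984
After a second independent assay='negative': P(affected) = 0.45·0.7984 / (0.45·0.7984 + 0.75·0.2016) ≈ 0.7038
After a screening test='negative': P(affected) = 0.15·0.7038 / (0.15·0.7038 + 0.25·0.2962) ≈ 0.5877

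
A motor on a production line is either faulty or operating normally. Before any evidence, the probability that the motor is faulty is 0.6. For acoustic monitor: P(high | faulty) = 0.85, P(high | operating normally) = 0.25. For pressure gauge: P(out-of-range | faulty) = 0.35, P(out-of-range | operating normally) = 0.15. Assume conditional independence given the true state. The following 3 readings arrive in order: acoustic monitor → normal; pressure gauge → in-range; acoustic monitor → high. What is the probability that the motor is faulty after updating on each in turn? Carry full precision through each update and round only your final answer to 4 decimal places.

0.4382

After acoustic monitor='normal': P(faulty) = 0.15·0.6000 / (0.15·0.6000 + 0.75·0.4000) ≈ 0.2308
After pressure gauge='in-range': P(faulty) = 0.65·0.2308 / (0.65·0.2308 + 0.85·0.7692) ≈ 0.1866
After acoustic monitor='high': P(faulty) = 0.85·0.1866 / (0.85·0.1866 + 0.25·0.8134) ≈ 0.4382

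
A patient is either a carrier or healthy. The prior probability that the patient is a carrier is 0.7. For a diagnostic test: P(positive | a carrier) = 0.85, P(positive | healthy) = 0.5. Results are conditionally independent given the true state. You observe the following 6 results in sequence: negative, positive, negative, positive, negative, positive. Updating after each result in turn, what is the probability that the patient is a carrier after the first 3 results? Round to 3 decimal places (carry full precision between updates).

After 'negative': P(carrier) = 0.15·0.7000 / (0.15·0.7000 + 0.5·0.3000) ≈ 0.4118
After 'positive': P(carrier) = 0.85·0.4118 / (0.85·0.4118 + 0.5·0.5882) ≈ 0.5434
After 'negative': P(carrier) = 0.15·0.5434 / (0.15·0.5434 + 0.5·0.4566) ≈ 0.2631

0.263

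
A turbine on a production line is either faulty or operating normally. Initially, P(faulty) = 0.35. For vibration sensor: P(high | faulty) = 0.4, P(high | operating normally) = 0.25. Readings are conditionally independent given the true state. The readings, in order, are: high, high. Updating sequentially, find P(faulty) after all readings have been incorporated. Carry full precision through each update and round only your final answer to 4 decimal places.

0.5796

After 'high': P(faulty) = 0.4·0.3500 / (0.4·0.3500 + 0.25·0.6500) ≈ 0.4628
After 'high': P(faulty) = 0.4·0.4628 / (0.4·0.4628 + 0.25·0.5372) ≈ 0.5796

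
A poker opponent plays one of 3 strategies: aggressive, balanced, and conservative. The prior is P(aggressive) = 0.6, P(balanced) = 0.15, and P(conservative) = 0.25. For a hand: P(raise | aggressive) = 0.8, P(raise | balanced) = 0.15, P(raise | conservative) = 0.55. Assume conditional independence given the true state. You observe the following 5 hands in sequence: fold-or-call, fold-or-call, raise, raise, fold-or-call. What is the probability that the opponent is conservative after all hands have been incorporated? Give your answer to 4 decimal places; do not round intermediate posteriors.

After 'fold-or-call': normaliser = 0.2·0.6000 + 0.85·0.1500 + 0.45·0.2500; P(aggressive) ≈ 0.3333, P(balanced) ≈ 0.3542, P(conservative) ≈ 0.3125
After 'fold-or-call': normaliser = 0.2·0.3333 + 0.85·0.3542 + 0.45·0.3125; P(aggressive) ≈ 0.1311, P(balanced) ≈ 0.5922, P(conservative) ≈ 0.2766
After 'raise': normaliser = 0.8·0.1311 + 0.15·0.5922 + 0.55·0.2766; P(aggressive) ≈ 0.3033, P(balanced) ≈ 0.2568, P(conservative) ≈ 0.4399
After 'raise': normaliser = 0.8·0.3033 + 0.15·0.2568 + 0.55·0.4399; P(aggressive) ≈ 0.4639, P(balanced) ≈ 0.0736, P(conservative) ≈ 0.4625
After 'fold-or-call': normaliser = 0.2·0.4639 + 0.85·0.0736 + 0.45·0.4625; P(aggressive) ≈ 0.2552, P(balanced) ≈ 0.1722, P(conservative) ≈ 0.5726

0.5726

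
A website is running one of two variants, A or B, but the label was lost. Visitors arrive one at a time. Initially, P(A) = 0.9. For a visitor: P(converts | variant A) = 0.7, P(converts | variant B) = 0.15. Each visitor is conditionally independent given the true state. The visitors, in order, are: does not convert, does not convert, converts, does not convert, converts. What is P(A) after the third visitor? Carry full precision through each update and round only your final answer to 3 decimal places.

After 'does not convert': P(A) = 0.3·0.9000 / (0.3·0.9000 + 0.85·0.1000) ≈ 0.7606
After 'does not convert': P(A) = 0.3·0.7606 / (0.3·0.7606 + 0.85·0.2394) ≈ 0.5285
After 'converts': P(A) = 0.7·0.5285 / (0.7·0.5285 + 0.15·0.4715) ≈ 0.8395

0.840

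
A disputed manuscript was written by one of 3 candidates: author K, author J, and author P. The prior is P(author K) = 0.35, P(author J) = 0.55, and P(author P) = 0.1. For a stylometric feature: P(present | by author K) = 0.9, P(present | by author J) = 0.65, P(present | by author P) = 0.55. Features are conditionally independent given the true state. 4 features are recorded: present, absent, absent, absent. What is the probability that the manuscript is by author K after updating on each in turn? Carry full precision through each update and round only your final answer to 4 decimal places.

0.0153

After 'present': normaliser = 0.9·0.3500 + 0.65·0.5500 + 0.55·0.1000; P(author K) ≈ 0.4330, P(author J) ≈ 0.4914, P(author P) ≈ 0.0756
After 'absent': normaliser = 0.1·0.4330 + 0.35·0.4914 + 0.45·0.0756; P(author K) ≈ 0.1737, P(author J) ≈ 0.6899, P(author P) ≈ 0.1365
After 'absent': normaliser = 0.1·0.1737 + 0.35·0.6899 + 0.45·0.1365; P(author K) ≈ 0.0542, P(author J) ≈ 0.7540, P(author P) ≈ 0.1918
After 'absent': normaliser = 0.1·0.0542 + 0.35·0.7540 + 0.45·0.1918; P(author K) ≈ 0.0153, P(author J) ≈ 0.7421, P(author P) ≈ 0.2427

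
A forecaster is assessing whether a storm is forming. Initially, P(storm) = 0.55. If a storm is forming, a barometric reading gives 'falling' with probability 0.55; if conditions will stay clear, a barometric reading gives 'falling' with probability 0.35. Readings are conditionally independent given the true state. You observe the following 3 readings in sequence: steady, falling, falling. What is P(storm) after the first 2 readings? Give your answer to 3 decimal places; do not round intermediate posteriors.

Each posterior becomes the prior for the next update.
After 'steady': P(storm) = 0.45·0.5500 / (0.45·0.5500 + 0.65·0.4500) ≈ 0.4583
After 'falling': P(storm) = 0.55·0.4583 / (0.55·0.4583 + 0.35·0.5417) ≈ 0.5708

0.571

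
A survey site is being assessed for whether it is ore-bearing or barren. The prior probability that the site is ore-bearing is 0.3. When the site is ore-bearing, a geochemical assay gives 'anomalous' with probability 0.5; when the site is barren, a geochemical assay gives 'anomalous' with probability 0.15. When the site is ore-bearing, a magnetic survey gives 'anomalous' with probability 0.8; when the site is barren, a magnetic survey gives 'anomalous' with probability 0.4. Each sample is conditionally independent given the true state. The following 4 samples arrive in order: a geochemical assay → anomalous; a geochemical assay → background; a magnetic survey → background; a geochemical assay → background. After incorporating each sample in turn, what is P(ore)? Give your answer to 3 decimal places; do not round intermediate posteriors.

0.141

After a geochemical assay='anomalous': P(ore) = 0.5·0.3000 / (0.5·0.3000 + 0.15·0.7000) ≈ 0.5882
After a geochemical assay='background': P(ore) = 0.5·0.5882 / (0.5·0.5882 + 0.85·0.4118) ≈ 0.4566
After a magnetic survey='background': P(ore) = 0.2·0.4566 / (0.2·0.4566 + 0.6·0.5434) ≈ 0.2188
After a geochemical assay='background': P(ore) = 0.5·0.2188 / (0.5·0.2188 + 0.85·0.7812) ≈ 0.1415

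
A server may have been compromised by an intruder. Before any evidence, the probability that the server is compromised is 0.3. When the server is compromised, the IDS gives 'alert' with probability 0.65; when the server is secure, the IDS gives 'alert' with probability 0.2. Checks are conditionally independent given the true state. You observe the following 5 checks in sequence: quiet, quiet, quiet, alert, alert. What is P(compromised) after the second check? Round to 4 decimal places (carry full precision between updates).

0.0758

After 'quiet': P(compromised) = 0.35·0.3000 / (0.35·0.3000 + 0.8·0.7000) ≈ 0.1579
After 'quiet': P(compromised) = 0.35·0.1579 / (0.35·0.1579 + 0.8·0.8421) ≈ 0.0758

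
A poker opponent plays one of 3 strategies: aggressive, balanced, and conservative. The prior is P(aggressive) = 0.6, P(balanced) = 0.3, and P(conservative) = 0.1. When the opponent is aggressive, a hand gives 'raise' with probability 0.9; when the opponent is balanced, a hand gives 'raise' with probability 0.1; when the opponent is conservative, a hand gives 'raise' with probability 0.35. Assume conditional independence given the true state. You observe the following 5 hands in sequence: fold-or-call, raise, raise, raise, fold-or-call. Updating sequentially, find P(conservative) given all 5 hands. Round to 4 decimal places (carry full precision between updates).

After 'fold-or-call': normaliser = 0.1·0.6000 + 0.9·0.3000 + 0.65·0.1000; P(aggressive) ≈ 0.1519, P(balanced) ≈ 0.6835, P(conservative) ≈ 0.1646
After 'raise': normaliser = 0.9·0.1519 + 0.1·0.6835 + 0.35·0.1646; P(aggressive) ≈ 0.5205, P(balanced) ≈ 0.2602, P(conservative) ≈ 0.2193
After 'raise': normaliser = 0.9·0.5205 + 0.1·0.2602 + 0.35·0.2193; P(aggressive) ≈ 0.8201, P(balanced) ≈ 0.0456, P(conservative) ≈ 0.1344
After 'raise': normaliser = 0.9·0.8201 + 0.1·0.0456 + 0.35·0.1344; P(aggressive) ≈ 0.9347, P(balanced) ≈ 0.0058, P(conservative) ≈ 0.0596
After 'fold-or-call': normaliser = 0.1·0.9347 + 0.9·0.0058 + 0.65·0.0596; P(aggressive) ≈ 0.6804, P(balanced) ≈ 0.0378, P(conservative) ≈ 0.2818

0.2818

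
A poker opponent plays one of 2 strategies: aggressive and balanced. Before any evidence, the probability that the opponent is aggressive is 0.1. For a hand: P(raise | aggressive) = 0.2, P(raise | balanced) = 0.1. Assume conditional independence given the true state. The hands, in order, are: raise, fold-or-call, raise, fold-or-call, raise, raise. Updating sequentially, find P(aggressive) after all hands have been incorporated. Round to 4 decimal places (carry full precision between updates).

0.5841

After 'raise': P(aggressive) = 0.2·0.1000 / (0.2·0.1000 + 0.1·0.9000) ≈ 0.1818
After 'fold-or-call': P(aggressive) = 0.8·0.1818 / (0.8·0.1818 + 0.9·0.8182) ≈ 0.1649
After 'raise': P(aggressive) = 0.2·0.1649 / (0.2·0.1649 + 0.1·0.8351) ≈ 0.2832
After 'fold-or-call': P(aggressive) = 0.8·0.2832 / (0.8·0.2832 + 0.9·0.7168) ≈ 0.2599
After 'raise': P(aggressive) = 0.2·0.2599 / (0.2·0.2599 + 0.1·0.7401) ≈ 0.4126
After 'raise': P(aggressive) = 0.2·0.4126 / (0.2·0.4126 + 0.1·0.5874) ≈ 0.5841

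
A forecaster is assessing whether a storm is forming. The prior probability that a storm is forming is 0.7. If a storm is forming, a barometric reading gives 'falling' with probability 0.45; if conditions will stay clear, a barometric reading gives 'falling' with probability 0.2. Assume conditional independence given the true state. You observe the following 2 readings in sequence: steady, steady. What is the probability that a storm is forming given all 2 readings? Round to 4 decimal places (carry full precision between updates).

0.5245

After 'steady': P(storm) = 0.55·0.7000 / (0.55·0.7000 + 0.8·0.3000) ≈ 0.6160
After 'steady': P(storm) = 0.55·0.6160 / (0.55·0.6160 + 0.8·0.3840) ≈ 0.5245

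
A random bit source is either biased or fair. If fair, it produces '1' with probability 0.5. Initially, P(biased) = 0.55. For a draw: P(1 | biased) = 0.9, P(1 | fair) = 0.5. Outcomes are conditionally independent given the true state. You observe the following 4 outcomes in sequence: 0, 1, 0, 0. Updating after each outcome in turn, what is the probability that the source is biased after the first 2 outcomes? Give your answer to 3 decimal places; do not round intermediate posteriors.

0.306

After '0': P(biased) = 0.1·0.5500 / (0.1·0.5500 + 0.5·0.4500) ≈ 0.1964
After '1': P(biased) = 0.9·0.1964 / (0.9·0.1964 + 0.5·0.8036) ≈ 0.3056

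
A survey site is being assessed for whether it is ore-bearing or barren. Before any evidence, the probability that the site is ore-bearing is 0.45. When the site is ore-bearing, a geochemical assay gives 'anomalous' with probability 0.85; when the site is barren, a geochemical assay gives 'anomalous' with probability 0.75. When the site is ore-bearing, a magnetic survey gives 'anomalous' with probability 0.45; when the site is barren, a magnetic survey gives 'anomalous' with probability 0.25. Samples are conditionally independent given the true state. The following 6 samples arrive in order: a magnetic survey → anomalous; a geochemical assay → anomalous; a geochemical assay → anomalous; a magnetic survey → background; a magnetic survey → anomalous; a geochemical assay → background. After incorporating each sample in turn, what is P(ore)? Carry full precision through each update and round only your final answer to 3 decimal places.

0.600

Apply Bayes' rule sequentially, carrying P(ore) forward.
After a magnetic survey='anomalous': P(ore) = 0.45·0.4500 / (0.45·0.4500 + 0.25·0.5500) ≈ 0.5956
After a geochemical assay='anomalous': P(ore) = 0.85·0.5956 / (0.85·0.5956 + 0.75·0.4044) ≈ 0.6253
After a geochemical assay='anomalous': P(ore) = 0.85·0.6253 / (0.85·0.6253 + 0.75·0.3747) ≈ 0.6542
After a magnetic survey='background': P(ore) = 0.55·0.6542 / (0.55·0.6542 + 0.75·0.3458) ≈ 0.5811
After a magnetic survey='anomalous': P(ore) = 0.45·0.5811 / (0.45·0.5811 + 0.25·0.4189) ≈ 0.7140
After a geochemical assay='background': P(ore) = 0.15·0.7140 / (0.15·0.7140 + 0.25·0.2860) ≈ 0.5997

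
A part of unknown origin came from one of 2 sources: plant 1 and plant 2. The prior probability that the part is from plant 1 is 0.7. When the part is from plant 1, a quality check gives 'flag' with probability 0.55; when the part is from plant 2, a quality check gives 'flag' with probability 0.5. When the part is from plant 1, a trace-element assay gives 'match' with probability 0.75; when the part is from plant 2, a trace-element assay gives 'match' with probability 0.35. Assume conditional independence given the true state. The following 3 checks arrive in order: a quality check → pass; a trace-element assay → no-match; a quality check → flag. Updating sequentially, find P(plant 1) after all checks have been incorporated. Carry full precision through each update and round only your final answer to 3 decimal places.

Each posterior becomes the prior for the next update.
After a quality check='pass': P(plant 1) = 0.45·0.7000 / (0.45·0.7000 + 0.5·0.3000) ≈ 0.6774
After a trace-element assay='no-match': P(plant 1) = 0.25·0.6774 / (0.25·0.6774 + 0.65·0.3226) ≈ 0.4468
After a quality check='flag': P(plant 1) = 0.55·0.4468 / (0.55·0.4468 + 0.5·0.5532) ≈ 0.4705

0.470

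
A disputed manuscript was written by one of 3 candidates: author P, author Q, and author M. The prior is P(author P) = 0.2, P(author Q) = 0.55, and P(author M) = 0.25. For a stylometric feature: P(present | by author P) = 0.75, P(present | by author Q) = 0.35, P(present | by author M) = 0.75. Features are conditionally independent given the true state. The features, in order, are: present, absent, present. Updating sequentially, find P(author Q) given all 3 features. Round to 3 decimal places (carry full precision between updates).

After 'present': normaliser = 0.75·0.2000 + 0.35·0.5500 + 0.75·0.2500; P(author P) ≈ 0.2830, P(author Q) ≈ 0.3632, P(author M) ≈ 0.3538
After 'absent': normaliser = 0.25·0.2830 + 0.65·0.3632 + 0.25·0.3538; P(author P) ≈ 0.1790, P(author Q) ≈ 0.5973, P(author M) ≈ 0.2237
After 'present': normaliser = 0.75·0.1790 + 0.35·0.5973 + 0.75·0.2237; P(author P) ≈ 0.2627, P(author Q) ≈ 0.4090, P(author M) ≈ 0.3283

0.409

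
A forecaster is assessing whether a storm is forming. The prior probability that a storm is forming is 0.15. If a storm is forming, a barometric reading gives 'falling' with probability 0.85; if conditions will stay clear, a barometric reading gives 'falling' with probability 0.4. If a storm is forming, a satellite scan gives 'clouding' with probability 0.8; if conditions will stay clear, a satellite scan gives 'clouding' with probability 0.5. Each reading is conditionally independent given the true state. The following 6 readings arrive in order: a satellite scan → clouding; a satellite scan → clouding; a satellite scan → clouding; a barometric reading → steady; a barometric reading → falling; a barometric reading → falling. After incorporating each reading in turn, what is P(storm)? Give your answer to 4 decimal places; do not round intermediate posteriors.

0.4493

After a satellite scan='clouding': P(storm) = 0.8·0.1500 / (0.8·0.1500 + 0.5·0.8500) ≈ 0.2202
After a satellite scan='clouding': P(storm) = 0.8·0.2202 / (0.8·0.2202 + 0.5·0.7798) ≈ 0.3112
After a satellite scan='clouding': P(storm) = 0.8·0.3112 / (0.8·0.3112 + 0.5·0.6888) ≈ 0.4196
After a barometric reading='steady': P(storm) = 0.15·0.4196 / (0.15·0.4196 + 0.6·0.5804) ≈ 0.1530
After a barometric reading='falling': P(storm) = 0.85·0.1530 / (0.85·0.1530 + 0.4·0.8470) ≈ 0.2775
After a barometric reading='falling': P(storm) = 0.85·0.2775 / (0.85·0.2775 + 0.4·0.7225) ≈ 0.4493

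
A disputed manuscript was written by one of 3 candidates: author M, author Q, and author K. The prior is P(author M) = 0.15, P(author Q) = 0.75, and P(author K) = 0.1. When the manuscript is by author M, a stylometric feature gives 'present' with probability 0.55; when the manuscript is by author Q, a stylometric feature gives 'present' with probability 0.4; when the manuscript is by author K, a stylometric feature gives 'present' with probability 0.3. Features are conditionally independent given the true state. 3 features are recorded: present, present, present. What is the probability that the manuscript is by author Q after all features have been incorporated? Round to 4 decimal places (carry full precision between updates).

0.6344

After 'present': normaliser = 0.55·0.1500 + 0.4·0.7500 + 0.3·0.1000; P(author M) ≈ 0.2000, P(author Q) ≈ 0.7273, P(author K) ≈ 0.0727
After 'present': normaliser = 0.55·0.2000 + 0.4·0.7273 + 0.3·0.0727; P(author M) ≈ 0.2602, P(author Q) ≈ 0.6882, P(author K) ≈ 0.0516
After 'present': normaliser = 0.55·0.2602 + 0.4·0.6882 + 0.3·0.0516; P(author M) ≈ 0.3299, P(author Q) ≈ 0.6344, P(author K) ≈ 0.0357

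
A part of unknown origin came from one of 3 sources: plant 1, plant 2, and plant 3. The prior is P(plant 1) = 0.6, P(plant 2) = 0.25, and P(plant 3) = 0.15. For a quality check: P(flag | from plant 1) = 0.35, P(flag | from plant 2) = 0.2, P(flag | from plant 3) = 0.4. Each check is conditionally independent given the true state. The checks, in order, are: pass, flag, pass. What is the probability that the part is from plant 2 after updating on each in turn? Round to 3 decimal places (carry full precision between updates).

Apply Bayes' rule sequentially, carrying P(plant 2) forward.
After 'pass': normaliser = 0.65·0.6000 + 0.8·0.2500 + 0.6·0.1500; P(plant 1) ≈ 0.5735, P(plant 2) ≈ 0.2941, P(plant 3) ≈ 0.1324
After 'flag': normaliser = 0.35·0.5735 + 0.2·0.2941 + 0.4·0.1324; P(plant 1) ≈ 0.6424, P(plant 2) ≈ 0.1882, P(plant 3) ≈ 0.1694
After 'pass': normaliser = 0.65·0.6424 + 0.8·0.1882 + 0.6·0.1694; P(plant 1) ≈ 0.6234, P(plant 2) ≈ 0.2248, P(plant 3) ≈ 0.1518

0.225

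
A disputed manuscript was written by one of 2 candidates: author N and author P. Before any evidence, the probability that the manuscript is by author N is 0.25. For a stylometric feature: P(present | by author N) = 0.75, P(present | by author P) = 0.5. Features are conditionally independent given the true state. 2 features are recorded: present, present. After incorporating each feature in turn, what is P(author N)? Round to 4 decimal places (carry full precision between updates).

After 'present': P(author N) = 0.75·0.2500 / (0.75·0.2500 + 0.5·0.7500) ≈ 0.3333
After 'present': P(author N) = 0.75·0.3333 / (0.75·0.3333 + 0.5·0.6667) ≈ 0.4286

0.4286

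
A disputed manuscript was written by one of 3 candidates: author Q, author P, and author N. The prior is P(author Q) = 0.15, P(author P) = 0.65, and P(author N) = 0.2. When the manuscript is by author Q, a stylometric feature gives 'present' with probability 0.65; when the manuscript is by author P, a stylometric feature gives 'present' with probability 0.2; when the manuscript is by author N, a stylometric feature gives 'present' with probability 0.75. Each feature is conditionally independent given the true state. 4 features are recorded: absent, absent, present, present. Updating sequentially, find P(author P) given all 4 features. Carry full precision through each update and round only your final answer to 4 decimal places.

After 'absent': normaliser = 0.35·0.1500 + 0.8·0.6500 + 0.25·0.2000; P(author Q) ≈ 0.0843, P(author P) ≈ 0.8353, P(author N) ≈ 0.0803
After 'absent': normaliser = 0.35·0.0843 + 0.8·0.8353 + 0.25·0.0803; P(author Q) ≈ 0.0411, P(author P) ≈ 0.9309, P(author N) ≈ 0.0280
After 'present': normaliser = 0.65·0.0411 + 0.2·0.9309 + 0.75·0.0280; P(author Q) ≈ 0.1143, P(author P) ≈ 0.7960, P(author N) ≈ 0.0897
After 'present': normaliser = 0.65·0.1143 + 0.2·0.7960 + 0.75·0.0897; P(author Q) ≈ 0.2470, P(author P) ≈ 0.5294, P(author N) ≈ 0.2237

0.5294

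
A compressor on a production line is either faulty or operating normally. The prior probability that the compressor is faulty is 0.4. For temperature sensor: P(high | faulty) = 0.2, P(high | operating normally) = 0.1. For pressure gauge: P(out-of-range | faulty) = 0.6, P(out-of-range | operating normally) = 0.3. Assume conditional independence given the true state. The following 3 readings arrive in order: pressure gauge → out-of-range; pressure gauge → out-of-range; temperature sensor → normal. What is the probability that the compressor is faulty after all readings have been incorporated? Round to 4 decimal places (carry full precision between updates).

0.7033

After pressure gauge='out-of-range': P(faulty) = 0.6·0.4000 / (0.6·0.4000 + 0.3·0.6000) ≈ 0.5714
After pressure gauge='out-of-range': P(faulty) = 0.6·0.5714 / (0.6·0.5714 + 0.3·0.4286) ≈ 0.7273
After temperature sensor='normal': P(faulty) = 0.8·0.7273 / (0.8·0.7273 + 0.9·0.2727) ≈ 0.7033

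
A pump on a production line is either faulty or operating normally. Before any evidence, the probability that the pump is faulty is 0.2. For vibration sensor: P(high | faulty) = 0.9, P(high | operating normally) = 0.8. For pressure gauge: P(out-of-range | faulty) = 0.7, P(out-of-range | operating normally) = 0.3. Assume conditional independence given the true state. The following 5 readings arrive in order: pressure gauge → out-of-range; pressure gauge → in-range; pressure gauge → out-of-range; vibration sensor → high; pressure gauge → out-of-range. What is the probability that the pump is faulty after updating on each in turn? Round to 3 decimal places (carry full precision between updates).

0.605

After pressure gauge='out-of-range': P(faulty) = 0.7·0.2000 / (0.7·0.2000 + 0.3·0.8000) ≈ 0.3684
After pressure gauge='in-range': P(faulty) = 0.3·0.3684 / (0.3·0.3684 + 0.7·0.6316) ≈ 0.2000
After pressure gauge='out-of-range': P(faulty) = 0.7·0.2000 / (0.7·0.2000 + 0.3·0.8000) ≈ 0.3684
After vibration sensor='high': P(faulty) = 0.9·0.3684 / (0.9·0.3684 + 0.8·0.6316) ≈ 0.3962
After pressure gauge='out-of-range': P(faulty) = 0.7·0.3962 / (0.7·0.3962 + 0.3·0.6038) ≈ 0.6049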